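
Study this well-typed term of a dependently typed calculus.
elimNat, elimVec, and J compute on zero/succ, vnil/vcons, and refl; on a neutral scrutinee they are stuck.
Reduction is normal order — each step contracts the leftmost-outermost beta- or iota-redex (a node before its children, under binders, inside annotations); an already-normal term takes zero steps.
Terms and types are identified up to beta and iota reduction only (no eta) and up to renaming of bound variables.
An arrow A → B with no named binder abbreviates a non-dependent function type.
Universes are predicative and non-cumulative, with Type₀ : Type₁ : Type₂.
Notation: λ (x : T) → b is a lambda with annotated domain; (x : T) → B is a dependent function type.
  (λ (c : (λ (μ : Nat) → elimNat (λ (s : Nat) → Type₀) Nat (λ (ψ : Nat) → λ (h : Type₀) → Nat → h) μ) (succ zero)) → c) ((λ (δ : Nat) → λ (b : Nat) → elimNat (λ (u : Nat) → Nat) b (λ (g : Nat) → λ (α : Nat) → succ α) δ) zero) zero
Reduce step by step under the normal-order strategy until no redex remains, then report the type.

reduction (normal order):
  (λ (c : (λ (μ : Nat) → elimNat (λ (s : Nat) → Type₀) Nat (λ (ψ : Nat) → λ (h : Type₀) → Nat → h) μ) (succ zero)) → c) ((λ (δ : Nat) → λ (b : Nat) → elimNat (λ (u : Nat) → Nat) b (λ (g : Nat) → λ (α : Nat) → succ α) δ) zero) zero
  ~> (λ (c : Nat) → λ (μ : Nat) → elimNat (λ (s : Nat) → Nat) μ (λ (ψ : Nat) → λ (h : Nat) → succ h) c) zero zero
  ~> (λ (c : Nat) → elimNat (λ (μ : Nat) → Nat) c (λ (s : Nat) → λ (ψ : Nat) → succ ψ) zero) zero
  ~> elimNat (λ (c : Nat) → Nat) zero (λ (μ : Nat) → λ (s : Nat) → succ s) zero
  ~> zero
type:
  Nat


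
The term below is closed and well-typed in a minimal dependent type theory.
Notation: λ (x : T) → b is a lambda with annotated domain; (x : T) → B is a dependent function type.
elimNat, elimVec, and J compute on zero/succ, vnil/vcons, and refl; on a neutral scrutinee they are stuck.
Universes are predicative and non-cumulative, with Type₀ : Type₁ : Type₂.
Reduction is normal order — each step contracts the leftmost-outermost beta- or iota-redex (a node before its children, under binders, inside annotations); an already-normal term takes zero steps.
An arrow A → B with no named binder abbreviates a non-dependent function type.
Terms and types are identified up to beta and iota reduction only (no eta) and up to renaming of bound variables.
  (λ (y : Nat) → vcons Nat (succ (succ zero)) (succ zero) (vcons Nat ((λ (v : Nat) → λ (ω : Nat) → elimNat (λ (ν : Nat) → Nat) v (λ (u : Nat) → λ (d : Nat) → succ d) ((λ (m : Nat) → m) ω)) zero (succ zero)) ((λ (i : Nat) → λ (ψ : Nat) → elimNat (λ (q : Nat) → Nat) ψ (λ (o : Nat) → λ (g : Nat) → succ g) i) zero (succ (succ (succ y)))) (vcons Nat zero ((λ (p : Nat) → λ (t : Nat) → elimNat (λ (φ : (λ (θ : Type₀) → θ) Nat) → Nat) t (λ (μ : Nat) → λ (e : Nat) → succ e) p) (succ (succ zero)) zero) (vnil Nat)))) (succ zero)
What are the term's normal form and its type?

resulting normal form:
  vcons Nat (succ (succ zero)) (succ zero) (vcons Nat (succ zero) (succ (succ (succ (succ zero)))) (vcons Nat zero (succ (succ zero)) (vnil Nat)))
type:
  Vec Nat (succ (succ (succ zero)))


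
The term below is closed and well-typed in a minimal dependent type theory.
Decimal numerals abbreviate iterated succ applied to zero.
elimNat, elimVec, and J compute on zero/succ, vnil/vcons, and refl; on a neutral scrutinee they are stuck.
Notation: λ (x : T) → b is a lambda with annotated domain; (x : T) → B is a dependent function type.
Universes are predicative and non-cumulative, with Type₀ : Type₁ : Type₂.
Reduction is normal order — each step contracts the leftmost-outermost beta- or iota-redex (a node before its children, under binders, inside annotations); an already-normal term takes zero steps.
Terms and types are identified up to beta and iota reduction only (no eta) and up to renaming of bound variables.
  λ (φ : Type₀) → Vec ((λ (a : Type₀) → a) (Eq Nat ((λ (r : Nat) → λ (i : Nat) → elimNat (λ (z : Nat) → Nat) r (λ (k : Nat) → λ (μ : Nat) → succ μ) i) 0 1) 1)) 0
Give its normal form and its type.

resulting normal form:
  λ (φ : Type₀) → Vec (Eq Nat 1 1) 0
inferred type:
  (φ : Type₀) → Type₀
observation: 7 normal-order steps separate the term from its normal form.


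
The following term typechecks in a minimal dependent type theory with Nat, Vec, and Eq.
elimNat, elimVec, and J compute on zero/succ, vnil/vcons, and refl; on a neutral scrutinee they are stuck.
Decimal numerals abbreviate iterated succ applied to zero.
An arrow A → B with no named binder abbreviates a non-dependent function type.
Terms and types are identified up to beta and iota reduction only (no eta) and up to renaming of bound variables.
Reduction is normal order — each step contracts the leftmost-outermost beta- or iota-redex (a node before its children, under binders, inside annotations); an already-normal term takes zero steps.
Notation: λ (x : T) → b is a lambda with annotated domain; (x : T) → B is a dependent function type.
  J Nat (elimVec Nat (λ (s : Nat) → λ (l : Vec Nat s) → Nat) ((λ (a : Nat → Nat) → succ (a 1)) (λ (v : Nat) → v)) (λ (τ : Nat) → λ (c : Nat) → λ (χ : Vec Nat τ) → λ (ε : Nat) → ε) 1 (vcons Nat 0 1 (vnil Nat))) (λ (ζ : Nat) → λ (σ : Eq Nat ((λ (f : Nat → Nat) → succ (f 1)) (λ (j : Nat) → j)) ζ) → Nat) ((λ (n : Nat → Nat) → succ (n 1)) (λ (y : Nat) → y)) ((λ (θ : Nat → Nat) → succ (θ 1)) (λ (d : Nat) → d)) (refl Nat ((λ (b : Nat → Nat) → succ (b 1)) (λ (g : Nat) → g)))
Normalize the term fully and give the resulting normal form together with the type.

resulting normal form:
  2
inferred type:
  Nat


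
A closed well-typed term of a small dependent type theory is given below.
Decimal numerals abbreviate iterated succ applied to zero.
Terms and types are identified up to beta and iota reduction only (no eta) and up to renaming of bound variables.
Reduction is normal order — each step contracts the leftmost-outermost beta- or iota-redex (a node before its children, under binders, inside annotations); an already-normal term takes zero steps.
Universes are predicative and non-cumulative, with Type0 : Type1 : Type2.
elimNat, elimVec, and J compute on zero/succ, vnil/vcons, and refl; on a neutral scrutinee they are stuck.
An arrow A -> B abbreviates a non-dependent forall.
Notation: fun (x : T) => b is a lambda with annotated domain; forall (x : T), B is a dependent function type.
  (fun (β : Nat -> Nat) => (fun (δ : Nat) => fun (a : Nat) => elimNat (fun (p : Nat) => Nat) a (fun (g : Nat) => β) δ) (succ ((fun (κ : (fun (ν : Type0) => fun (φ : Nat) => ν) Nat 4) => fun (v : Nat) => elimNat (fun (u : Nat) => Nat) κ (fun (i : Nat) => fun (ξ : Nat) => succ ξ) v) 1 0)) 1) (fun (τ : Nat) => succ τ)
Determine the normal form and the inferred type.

reduced normal form:
  3
type:
  Nat
observation: the first redex contracted is a beta-redex; the normal form is reached in 13 normal-order steps.


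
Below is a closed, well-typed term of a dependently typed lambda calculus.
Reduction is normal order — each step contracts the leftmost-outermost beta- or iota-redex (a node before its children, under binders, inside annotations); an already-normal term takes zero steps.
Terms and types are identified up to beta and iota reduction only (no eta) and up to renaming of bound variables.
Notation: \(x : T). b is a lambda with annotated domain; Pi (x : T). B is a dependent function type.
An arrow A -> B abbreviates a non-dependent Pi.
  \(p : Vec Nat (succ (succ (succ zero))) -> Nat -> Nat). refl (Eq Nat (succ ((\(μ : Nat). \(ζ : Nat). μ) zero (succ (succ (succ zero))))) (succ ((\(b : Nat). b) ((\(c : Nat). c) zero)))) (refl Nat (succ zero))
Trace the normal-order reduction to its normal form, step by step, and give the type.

normal-order reduction sequence:
  \(p : Vec Nat (succ (succ (succ zero))) -> Nat -> Nat). refl (Eq Nat (succ ((\(μ : Nat). \(ζ : Nat). μ) zero (succ (succ (succ zero))))) (succ ((\(b : Nat). b) ((\(c : Nat). c) zero)))) (refl Nat (succ zero))
  ~> \(p : Vec Nat (succ (succ (succ zero))) -> Nat -> Nat). refl (Eq Nat (succ ((\(μ : Nat). zero) (succ (succ (succ zero))))) (succ ((\(ζ : Nat). ζ) ((\(b : Nat). b) zero)))) (refl Nat (succ zero))
  ~> \(p : Vec Nat (succ (succ (succ zero))) -> Nat -> Nat). refl (Eq Nat (succ zero) (succ ((\(μ : Nat). μ) ((\(ζ : Nat). ζ) zero)))) (refl Nat (succ zero))
  ~> \(p : Vec Nat (succ (succ (succ zero))) -> Nat -> Nat). refl (Eq Nat (succ zero) (succ ((\(μ : Nat). μ) zero))) (refl Nat (succ zero))
  ~> \(p : Vec Nat (succ (succ (succ zero))) -> Nat -> Nat). refl (Eq Nat (succ zero) (succ zero)) (refl Nat (succ zero))
type:
  (Vec Nat (succ (succ (succ zero))) -> Nat -> Nat) -> Eq (Eq Nat (succ zero) (succ zero)) (refl Nat (succ zero)) (refl Nat (succ zero))


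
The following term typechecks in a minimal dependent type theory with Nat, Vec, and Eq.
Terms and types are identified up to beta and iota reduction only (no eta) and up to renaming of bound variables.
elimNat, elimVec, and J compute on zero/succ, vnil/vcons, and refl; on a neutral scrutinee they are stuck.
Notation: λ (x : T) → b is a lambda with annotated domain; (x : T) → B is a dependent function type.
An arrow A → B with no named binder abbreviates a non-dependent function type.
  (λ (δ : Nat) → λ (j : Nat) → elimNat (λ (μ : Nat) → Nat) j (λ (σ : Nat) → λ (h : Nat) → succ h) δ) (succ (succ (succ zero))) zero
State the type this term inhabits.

the term's type:
  Nat


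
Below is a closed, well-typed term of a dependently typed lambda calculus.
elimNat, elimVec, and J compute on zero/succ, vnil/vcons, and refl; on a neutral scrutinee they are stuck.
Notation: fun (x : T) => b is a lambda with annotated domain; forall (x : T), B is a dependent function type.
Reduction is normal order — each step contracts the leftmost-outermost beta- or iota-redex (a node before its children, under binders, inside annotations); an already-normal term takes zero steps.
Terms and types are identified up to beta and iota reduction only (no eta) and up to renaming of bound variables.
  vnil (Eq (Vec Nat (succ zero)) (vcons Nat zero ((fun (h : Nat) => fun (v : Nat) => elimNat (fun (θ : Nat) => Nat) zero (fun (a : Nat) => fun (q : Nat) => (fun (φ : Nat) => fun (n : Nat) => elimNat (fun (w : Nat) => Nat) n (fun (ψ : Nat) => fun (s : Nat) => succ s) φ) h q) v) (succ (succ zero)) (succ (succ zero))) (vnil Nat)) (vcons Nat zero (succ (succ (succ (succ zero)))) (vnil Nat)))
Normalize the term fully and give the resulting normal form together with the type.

normal form:
  vnil (Eq (Vec Nat (succ zero)) (vcons Nat zero (succ (succ (succ (succ zero)))) (vnil Nat)) (vcons Nat zero (succ (succ (succ (succ zero)))) (vnil Nat)))
type:
  Vec (Eq (Vec Nat (succ zero)) (vcons Nat zero (succ (succ (succ (succ zero)))) (vnil Nat)) (vcons Nat zero (succ (succ (succ (succ zero)))) (vnil Nat))) zero
observation: the term reaches its normal form after 27 normal-order steps.


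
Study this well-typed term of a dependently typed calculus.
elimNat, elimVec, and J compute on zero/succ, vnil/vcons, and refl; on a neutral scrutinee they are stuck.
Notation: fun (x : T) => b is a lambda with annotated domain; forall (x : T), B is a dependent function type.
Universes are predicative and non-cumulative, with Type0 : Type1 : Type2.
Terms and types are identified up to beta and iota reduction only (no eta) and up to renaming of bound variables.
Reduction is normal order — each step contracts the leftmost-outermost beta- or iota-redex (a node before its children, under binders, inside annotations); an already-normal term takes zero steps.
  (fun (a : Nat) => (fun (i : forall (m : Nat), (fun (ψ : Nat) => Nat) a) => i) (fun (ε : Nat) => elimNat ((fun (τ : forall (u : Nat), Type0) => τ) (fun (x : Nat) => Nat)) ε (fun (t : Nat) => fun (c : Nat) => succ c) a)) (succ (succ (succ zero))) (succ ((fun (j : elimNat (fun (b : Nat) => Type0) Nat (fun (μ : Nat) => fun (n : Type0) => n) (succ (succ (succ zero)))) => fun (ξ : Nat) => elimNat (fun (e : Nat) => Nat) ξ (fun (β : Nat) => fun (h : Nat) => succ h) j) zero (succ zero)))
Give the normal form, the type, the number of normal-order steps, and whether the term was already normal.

normal form:
  succ (succ (succ (succ (succ zero))))
inferred type:
  Nat
reduction steps (normal order): 16
term was already normal: no
first redex: a beta-redex


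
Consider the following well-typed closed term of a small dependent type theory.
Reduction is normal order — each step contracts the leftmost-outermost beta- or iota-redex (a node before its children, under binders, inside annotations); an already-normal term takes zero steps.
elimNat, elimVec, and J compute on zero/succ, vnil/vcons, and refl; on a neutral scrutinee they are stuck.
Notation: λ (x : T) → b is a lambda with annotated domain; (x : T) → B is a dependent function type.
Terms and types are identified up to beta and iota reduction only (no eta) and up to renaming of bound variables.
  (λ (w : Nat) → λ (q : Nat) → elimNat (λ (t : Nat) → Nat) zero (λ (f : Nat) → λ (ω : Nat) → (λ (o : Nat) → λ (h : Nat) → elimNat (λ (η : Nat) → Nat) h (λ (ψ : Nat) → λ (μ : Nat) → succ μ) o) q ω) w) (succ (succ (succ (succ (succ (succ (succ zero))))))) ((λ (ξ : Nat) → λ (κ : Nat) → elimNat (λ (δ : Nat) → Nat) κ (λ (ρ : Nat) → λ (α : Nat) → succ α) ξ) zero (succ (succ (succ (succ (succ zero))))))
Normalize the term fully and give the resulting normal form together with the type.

reduced normal form:
  succ (succ (succ (succ (succ (succ (succ (succ (succ (succ (succ (succ (succ (succ (succ (succ (succ (succ (succ (succ (succ (succ (succ (succ (succ (succ (succ (succ (succ (succ (succ (succ (succ (succ (succ zero))))))))))))))))))))))))))))))))))
the term's type:
  Nat
observation: the leftmost-outermost redex is a beta-redex, and normalization takes 171 steps.


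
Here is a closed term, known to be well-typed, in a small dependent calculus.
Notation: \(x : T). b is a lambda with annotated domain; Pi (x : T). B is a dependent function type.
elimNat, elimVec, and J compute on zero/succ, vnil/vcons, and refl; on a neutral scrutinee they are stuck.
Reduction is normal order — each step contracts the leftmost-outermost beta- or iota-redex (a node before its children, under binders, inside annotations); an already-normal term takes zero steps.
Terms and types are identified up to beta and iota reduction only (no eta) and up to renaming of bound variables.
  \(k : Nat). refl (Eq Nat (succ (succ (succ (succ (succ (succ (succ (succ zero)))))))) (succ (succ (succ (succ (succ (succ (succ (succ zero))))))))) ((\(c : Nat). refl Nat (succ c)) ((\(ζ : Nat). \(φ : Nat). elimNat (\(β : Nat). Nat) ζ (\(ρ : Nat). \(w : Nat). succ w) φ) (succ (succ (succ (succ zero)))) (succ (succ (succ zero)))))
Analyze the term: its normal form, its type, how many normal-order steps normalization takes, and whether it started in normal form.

reduced normal form:
  \(k : Nat). refl (Eq Nat (succ (succ (succ (succ (succ (succ (succ (succ zero)))))))) (succ (succ (succ (succ (succ (succ (succ (succ zero))))))))) (refl Nat (succ (succ (succ (succ (succ (succ (succ (succ zero)))))))))
type:
  Pi (k : Nat). Eq (Eq Nat (succ (succ (succ (succ (succ (succ (succ (succ zero)))))))) (succ (succ (succ (succ (succ (succ (succ (succ zero))))))))) (refl Nat (succ (succ (succ (succ (succ (succ (succ (succ zero))))))))) (refl Nat (succ (succ (succ (succ (succ (succ (succ (succ zero)))))))))
normal-order step count: 13
started in normal form: no
first redex: a beta-redex


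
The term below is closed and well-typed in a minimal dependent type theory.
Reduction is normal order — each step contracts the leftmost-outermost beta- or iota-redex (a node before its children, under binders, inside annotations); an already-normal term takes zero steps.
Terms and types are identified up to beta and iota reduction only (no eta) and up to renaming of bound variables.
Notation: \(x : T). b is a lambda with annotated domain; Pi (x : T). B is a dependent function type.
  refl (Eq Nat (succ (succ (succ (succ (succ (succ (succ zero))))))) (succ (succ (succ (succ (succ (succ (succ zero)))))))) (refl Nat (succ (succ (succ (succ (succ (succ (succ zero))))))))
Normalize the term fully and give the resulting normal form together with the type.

normal form:
  refl (Eq Nat (succ (succ (succ (succ (succ (succ (succ zero))))))) (succ (succ (succ (succ (succ (succ (succ zero)))))))) (refl Nat (succ (succ (succ (succ (succ (succ (succ zero))))))))
type:
  Eq (Eq Nat (succ (succ (succ (succ (succ (succ (succ zero))))))) (succ (succ (succ (succ (succ (succ (succ zero)))))))) (refl Nat (succ (succ (succ (succ (succ (succ (succ zero)))))))) (refl Nat (succ (succ (succ (succ (succ (succ (succ zero))))))))
observation: no redex remains anywhere in the term; it is its own normal form.


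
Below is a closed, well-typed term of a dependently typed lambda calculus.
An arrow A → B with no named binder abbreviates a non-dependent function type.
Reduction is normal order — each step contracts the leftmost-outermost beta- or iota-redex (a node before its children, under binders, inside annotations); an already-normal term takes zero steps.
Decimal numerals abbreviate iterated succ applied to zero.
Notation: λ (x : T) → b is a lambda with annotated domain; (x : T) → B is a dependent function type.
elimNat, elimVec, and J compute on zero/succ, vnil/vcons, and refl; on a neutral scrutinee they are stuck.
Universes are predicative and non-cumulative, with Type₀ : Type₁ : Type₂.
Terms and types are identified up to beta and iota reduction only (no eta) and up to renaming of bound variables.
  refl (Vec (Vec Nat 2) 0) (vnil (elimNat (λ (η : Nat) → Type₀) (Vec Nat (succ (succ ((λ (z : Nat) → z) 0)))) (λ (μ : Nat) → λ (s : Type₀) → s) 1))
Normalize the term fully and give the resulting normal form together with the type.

reduced normal form:
  refl (Vec (Vec Nat 2) 0) (vnil (Vec Nat 2))
the term's type:
  Eq (Vec (Vec Nat 2) 0) (vnil (Vec Nat 2)) (vnil (Vec Nat 2))
observation: the leftmost-outermost redex is an elimNat iota-redex, and normalization takes 5 steps.


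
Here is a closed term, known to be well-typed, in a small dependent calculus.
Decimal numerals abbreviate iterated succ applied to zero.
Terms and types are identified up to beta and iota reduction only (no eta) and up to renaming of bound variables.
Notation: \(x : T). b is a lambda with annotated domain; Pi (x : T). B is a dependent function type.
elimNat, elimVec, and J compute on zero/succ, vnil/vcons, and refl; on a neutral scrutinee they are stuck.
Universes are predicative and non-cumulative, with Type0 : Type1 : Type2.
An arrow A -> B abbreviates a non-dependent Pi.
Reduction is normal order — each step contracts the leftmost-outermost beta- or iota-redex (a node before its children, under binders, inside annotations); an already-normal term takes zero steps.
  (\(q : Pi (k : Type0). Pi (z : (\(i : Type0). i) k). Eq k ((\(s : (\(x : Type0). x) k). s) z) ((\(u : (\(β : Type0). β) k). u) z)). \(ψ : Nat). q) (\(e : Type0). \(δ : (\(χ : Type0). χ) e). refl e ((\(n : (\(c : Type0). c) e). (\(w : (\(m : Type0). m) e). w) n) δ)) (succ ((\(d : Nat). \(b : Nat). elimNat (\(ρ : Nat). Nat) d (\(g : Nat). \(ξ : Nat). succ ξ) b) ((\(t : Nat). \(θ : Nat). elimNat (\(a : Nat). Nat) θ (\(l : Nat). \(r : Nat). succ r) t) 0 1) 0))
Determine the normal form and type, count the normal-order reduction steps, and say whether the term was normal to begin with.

reduced normal form:
  \(q : Type0). \(k : q). refl q k
inferred type:
  Pi (q : Type0). Pi (k : q). Eq q k k
steps to reach normal form (normal order): 5
started in normal form: no
first contracted redex: a beta-redex


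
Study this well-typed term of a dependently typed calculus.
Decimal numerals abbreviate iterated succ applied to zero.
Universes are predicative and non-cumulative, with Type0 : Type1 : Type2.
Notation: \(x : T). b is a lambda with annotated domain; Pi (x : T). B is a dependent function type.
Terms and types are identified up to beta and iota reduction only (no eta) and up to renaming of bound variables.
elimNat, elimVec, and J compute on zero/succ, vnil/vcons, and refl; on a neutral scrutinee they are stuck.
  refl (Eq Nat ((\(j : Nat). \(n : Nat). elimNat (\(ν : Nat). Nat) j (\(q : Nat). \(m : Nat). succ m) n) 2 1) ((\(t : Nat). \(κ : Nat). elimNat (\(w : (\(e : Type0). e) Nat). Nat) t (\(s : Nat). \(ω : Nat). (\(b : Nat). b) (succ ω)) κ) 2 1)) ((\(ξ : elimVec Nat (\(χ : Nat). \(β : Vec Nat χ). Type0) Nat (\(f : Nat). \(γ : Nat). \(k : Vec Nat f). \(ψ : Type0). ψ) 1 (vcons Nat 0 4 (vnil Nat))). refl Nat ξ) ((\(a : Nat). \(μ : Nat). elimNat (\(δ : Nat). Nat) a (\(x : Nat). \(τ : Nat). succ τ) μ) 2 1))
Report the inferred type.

type:
  Eq (Eq Nat 3 3) (refl Nat 3) (refl Nat 3)


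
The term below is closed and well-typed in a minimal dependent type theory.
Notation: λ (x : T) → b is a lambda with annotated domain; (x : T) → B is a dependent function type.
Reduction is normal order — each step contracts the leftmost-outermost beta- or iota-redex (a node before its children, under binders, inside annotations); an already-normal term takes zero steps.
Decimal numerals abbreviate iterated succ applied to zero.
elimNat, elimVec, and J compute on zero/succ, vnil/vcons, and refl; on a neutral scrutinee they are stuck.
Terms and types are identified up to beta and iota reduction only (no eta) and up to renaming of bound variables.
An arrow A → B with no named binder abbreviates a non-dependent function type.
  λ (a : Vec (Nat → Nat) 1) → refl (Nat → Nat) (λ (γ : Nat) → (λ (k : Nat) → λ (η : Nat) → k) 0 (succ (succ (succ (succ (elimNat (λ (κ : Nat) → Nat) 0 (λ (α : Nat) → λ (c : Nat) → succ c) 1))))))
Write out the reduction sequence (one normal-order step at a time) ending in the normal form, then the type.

normal-order reduction:
  λ (a : Vec (Nat → Nat) 1) → refl (Nat → Nat) (λ (γ : Nat) → (λ (k : Nat) → λ (η : Nat) → k) 0 (succ (succ (succ (succ (elimNat (λ (κ : Nat) → Nat) 0 (λ (α : Nat) → λ (c : Nat) → succ c) 1))))))
  ~> λ (a : Vec (Nat → Nat) 1) → refl (Nat → Nat) (λ (γ : Nat) → (λ (k : Nat) → 0) (succ (succ (succ (succ (elimNat (λ (η : Nat) → Nat) 0 (λ (κ : Nat) → λ (α : Nat) → succ α) 1))))))
  ~> λ (a : Vec (Nat → Nat) 1) → refl (Nat → Nat) (λ (γ : Nat) → 0)
inferred type:
  Vec (Nat → Nat) 1 → Eq (Nat → Nat) (λ (a : Nat) → 0) (λ (γ : Nat) → 0)


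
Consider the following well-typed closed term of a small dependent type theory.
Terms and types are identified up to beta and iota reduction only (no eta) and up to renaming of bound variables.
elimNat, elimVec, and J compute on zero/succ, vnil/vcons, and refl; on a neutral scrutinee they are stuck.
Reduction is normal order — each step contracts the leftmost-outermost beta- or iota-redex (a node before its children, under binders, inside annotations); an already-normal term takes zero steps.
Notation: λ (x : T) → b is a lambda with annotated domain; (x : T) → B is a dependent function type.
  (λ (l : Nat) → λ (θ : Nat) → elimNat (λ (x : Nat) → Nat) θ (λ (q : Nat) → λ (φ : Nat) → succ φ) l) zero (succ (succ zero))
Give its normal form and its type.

resulting normal form:
  succ (succ zero)
the term's type:
  Nat


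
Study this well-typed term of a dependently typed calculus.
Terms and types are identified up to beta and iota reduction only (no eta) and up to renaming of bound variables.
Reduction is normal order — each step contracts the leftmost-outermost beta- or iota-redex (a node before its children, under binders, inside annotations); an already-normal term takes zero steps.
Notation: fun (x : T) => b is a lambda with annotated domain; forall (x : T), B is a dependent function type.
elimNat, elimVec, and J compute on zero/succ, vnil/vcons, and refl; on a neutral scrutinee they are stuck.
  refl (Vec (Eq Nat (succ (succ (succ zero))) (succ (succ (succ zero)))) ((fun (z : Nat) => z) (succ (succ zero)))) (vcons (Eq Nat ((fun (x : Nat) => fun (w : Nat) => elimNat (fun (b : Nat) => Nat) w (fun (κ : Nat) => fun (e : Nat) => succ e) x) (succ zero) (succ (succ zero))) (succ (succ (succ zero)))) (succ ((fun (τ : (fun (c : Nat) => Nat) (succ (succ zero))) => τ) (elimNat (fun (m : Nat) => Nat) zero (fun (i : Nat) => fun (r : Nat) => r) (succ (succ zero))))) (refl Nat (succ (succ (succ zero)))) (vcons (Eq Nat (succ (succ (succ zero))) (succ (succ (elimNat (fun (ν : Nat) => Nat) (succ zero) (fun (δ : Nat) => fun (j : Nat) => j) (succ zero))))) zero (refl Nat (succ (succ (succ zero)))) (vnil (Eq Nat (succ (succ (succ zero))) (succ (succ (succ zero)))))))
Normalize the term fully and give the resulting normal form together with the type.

resulting normal form:
  refl (Vec (Eq Nat (succ (succ (succ zero))) (succ (succ (succ zero)))) (succ (succ zero))) (vcons (Eq Nat (succ (succ (succ zero))) (succ (succ (succ zero)))) (succ zero) (refl Nat (succ (succ (succ zero)))) (vcons (Eq Nat (succ (succ (succ zero))) (succ (succ (succ zero)))) zero (refl Nat (succ (succ (succ zero)))) (vnil (Eq Nat (succ (succ (succ zero))) (succ (succ (succ zero)))))))
inferred type:
  Eq (Vec (Eq Nat (succ (succ (succ zero))) (succ (succ (succ zero)))) (succ (succ zero))) (vcons (Eq Nat (succ (succ (succ zero))) (succ (succ (succ zero)))) (succ zero) (refl Nat (succ (succ (succ zero)))) (vcons (Eq Nat (succ (succ (succ zero))) (succ (succ (succ zero)))) zero (refl Nat (succ (succ (succ zero)))) (vnil (Eq Nat (succ (succ (succ zero))) (succ (succ (succ zero))))))) (vcons (Eq Nat (succ (succ (succ zero))) (succ (succ (succ zero)))) (succ zero) (refl Nat (succ (succ (succ zero)))) (vcons (Eq Nat (succ (succ (succ zero))) (succ (succ (succ zero)))) zero (refl Nat (succ (succ (succ zero)))) (vnil (Eq Nat (succ (succ (succ zero))) (succ (succ (succ zero)))))))


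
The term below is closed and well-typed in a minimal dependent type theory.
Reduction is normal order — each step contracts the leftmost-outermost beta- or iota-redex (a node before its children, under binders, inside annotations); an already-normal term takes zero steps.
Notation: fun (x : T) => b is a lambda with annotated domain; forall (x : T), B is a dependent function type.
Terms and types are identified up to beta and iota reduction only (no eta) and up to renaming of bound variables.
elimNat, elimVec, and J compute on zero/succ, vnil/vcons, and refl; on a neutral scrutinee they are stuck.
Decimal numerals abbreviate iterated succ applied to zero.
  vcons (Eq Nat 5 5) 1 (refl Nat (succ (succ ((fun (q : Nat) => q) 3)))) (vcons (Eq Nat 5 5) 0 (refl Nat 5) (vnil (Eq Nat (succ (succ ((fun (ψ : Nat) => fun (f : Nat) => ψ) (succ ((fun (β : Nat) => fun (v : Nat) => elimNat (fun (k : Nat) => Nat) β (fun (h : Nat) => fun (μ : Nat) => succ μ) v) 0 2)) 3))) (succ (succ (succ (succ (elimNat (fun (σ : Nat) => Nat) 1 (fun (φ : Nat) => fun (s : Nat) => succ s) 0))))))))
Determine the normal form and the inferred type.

normal form:
  vcons (Eq Nat 5 5) 1 (refl Nat 5) (vcons (Eq Nat 5 5) 0 (refl Nat 5) (vnil (Eq Nat 5 5)))
the term's type:
  Vec (Eq Nat 5 5) 2


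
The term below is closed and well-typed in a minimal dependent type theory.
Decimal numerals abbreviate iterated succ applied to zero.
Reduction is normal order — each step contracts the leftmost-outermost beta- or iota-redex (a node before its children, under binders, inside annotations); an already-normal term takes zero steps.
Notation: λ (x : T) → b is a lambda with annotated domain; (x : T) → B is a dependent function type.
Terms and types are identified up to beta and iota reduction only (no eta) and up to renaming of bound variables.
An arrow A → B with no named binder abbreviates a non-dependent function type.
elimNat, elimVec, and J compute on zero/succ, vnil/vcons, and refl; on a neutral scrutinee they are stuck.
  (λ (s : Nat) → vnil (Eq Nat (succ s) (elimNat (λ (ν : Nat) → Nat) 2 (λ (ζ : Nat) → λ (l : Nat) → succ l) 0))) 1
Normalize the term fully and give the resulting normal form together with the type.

reduced normal form:
  vnil (Eq Nat 2 2)
inferred type:
  Vec (Eq Nat 2 2) 0


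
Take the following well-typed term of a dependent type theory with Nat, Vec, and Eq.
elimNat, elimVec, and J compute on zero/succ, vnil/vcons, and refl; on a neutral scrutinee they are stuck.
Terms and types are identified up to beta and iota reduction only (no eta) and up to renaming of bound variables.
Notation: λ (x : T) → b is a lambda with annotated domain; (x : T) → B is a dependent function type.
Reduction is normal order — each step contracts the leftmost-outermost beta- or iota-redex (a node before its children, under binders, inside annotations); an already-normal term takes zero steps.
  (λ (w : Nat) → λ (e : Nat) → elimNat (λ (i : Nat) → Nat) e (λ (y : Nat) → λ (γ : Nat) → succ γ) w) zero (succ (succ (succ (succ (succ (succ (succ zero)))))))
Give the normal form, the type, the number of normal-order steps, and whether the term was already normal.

resulting normal form:
  succ (succ (succ (succ (succ (succ (succ zero))))))
type:
  Nat
normal-order step count: 3
started in normal form: no
first contracted redex: a beta-redex


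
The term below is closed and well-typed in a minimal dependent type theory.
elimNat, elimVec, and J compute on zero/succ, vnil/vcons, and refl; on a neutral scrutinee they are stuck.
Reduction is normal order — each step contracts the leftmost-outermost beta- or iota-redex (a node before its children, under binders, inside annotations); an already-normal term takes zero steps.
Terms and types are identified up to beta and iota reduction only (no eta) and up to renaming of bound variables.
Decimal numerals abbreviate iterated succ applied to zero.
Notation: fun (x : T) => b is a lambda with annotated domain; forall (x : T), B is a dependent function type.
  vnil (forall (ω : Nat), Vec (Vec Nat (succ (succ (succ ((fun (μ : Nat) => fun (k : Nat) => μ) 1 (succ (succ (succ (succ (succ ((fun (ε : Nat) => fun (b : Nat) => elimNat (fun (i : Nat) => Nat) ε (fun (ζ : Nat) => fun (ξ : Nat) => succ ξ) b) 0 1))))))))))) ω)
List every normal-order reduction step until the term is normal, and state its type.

reduction (normal order):
  vnil (forall (ω : Nat), Vec (Vec Nat (succ (succ (succ ((fun (μ : Nat) => fun (k : Nat) => μ) 1 (succ (succ (succ (succ (succ ((fun (ε : Nat) => fun (b : Nat) => elimNat (fun (i : Nat) => Nat) ε (fun (ζ : Nat) => fun (ξ : Nat) => succ ξ) b) 0 1))))))))))) ω)
  ~> vnil (forall (ω : Nat), Vec (Vec Nat (succ (succ (succ ((fun (μ : Nat) => 1) (succ (succ (succ (succ (succ ((fun (k : Nat) => fun (ε : Nat) => elimNat (fun (b : Nat) => Nat) k (fun (i : Nat) => fun (ζ : Nat) => succ ζ) ε) 0 1))))))))))) ω)
  ~> vnil (forall (ω : Nat), Vec (Vec Nat 4) ω)
inferred type:
  Vec (forall (ω : Nat), Vec (Vec Nat 4) ω) 0


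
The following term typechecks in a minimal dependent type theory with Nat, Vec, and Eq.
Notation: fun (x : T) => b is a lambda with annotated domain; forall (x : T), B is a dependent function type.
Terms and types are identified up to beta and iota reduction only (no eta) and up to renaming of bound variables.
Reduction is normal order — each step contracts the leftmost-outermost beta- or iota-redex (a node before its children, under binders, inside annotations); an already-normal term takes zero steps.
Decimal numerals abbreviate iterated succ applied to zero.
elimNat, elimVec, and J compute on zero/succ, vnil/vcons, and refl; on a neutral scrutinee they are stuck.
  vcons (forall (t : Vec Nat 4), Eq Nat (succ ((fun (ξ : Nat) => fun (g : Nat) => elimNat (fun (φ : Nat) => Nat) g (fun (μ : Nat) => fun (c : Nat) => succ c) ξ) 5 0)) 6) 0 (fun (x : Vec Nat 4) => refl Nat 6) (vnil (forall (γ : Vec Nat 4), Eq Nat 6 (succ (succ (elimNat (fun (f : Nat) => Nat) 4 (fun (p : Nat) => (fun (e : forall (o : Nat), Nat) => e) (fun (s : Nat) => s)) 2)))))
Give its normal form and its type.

normal form:
  vcons (forall (t : Vec Nat 4), Eq Nat 6 6) 0 (fun (ξ : Vec Nat 4) => refl Nat 6) (vnil (forall (g : Vec Nat 4), Eq Nat 6 6))
type:
  Vec (forall (t : Vec Nat 4), Eq Nat 6 6) 1


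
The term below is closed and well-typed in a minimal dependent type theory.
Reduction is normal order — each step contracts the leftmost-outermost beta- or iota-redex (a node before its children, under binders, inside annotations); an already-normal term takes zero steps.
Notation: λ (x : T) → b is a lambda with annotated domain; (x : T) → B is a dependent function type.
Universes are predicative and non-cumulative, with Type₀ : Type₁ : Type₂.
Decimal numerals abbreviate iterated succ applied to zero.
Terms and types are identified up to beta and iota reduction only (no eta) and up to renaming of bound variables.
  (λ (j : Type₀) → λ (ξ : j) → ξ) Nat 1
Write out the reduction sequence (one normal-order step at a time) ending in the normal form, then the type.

normal-order reduction sequence:
  (λ (j : Type₀) → λ (ξ : j) → ξ) Nat 1
  ~> (λ (j : Nat) → j) 1
  ~> 1
type:
  Nat


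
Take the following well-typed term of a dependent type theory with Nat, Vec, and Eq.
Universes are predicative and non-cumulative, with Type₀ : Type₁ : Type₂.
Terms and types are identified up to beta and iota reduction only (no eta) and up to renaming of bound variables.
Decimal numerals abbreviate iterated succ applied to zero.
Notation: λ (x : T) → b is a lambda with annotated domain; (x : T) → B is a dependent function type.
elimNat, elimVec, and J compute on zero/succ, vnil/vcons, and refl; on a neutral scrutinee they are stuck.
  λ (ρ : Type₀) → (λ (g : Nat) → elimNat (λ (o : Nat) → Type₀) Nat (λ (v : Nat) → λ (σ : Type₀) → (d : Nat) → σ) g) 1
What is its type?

inferred type:
  (ρ : Type₀) → Type₀


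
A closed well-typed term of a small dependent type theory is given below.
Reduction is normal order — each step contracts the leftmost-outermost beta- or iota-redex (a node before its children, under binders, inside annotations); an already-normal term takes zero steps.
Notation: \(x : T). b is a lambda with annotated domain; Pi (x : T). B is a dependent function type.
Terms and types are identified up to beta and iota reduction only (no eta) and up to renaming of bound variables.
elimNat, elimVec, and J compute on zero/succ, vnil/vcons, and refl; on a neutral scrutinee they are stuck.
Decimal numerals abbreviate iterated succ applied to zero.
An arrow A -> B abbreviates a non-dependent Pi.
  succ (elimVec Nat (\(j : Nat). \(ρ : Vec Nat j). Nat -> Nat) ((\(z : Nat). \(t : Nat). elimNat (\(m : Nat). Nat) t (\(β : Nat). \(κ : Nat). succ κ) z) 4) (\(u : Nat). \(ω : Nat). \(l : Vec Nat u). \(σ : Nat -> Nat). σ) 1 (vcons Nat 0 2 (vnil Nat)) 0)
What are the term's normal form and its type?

resulting normal form:
  5
inferred type:
  Nat
observation: 21 normal-order steps normalize the term, beginning with an elimVec iota-redex.


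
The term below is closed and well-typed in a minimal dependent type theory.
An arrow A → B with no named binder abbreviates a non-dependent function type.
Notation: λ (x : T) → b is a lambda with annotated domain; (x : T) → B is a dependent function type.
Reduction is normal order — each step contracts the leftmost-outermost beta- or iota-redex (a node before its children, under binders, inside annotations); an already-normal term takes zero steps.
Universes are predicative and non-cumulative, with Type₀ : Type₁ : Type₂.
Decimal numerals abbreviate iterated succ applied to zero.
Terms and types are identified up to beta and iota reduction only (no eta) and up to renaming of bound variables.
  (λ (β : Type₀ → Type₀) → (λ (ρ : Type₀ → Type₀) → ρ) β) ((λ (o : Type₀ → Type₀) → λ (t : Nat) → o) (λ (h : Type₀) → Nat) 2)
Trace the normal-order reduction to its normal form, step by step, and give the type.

normal-order reduction:
  (λ (β : Type₀ → Type₀) → (λ (ρ : Type₀ → Type₀) → ρ) β) ((λ (o : Type₀ → Type₀) → λ (t : Nat) → o) (λ (h : Type₀) → Nat) 2)
  ~> (λ (β : Type₀ → Type₀) → β) ((λ (ρ : Type₀ → Type₀) → λ (o : Nat) → ρ) (λ (t : Type₀) → Nat) 2)
  ~> (λ (β : Type₀ → Type₀) → λ (ρ : Nat) → β) (λ (o : Type₀) → Nat) 2
  ~> (λ (β : Nat) → λ (ρ : Type₀) → Nat) 2
  ~> λ (β : Type₀) → Nat
type:
  Type₀ → Type₀


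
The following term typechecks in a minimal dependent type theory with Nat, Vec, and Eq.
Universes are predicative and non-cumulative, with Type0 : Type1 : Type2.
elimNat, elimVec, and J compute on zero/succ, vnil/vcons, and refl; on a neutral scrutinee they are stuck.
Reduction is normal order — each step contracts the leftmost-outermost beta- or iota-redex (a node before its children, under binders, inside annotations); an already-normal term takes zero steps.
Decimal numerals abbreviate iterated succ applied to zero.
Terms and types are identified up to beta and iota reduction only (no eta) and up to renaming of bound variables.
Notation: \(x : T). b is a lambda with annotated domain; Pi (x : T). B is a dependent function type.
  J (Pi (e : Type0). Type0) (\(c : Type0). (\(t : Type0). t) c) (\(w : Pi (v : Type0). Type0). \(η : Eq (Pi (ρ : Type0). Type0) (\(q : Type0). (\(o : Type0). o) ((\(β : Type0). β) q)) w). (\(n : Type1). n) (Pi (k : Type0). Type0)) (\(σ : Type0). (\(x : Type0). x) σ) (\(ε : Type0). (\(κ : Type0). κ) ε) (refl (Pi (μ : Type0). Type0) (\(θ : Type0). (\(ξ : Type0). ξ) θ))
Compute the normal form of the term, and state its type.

resulting normal form:
  \(e : Type0). e
the term's type:
  Pi (e : Type0). Type0


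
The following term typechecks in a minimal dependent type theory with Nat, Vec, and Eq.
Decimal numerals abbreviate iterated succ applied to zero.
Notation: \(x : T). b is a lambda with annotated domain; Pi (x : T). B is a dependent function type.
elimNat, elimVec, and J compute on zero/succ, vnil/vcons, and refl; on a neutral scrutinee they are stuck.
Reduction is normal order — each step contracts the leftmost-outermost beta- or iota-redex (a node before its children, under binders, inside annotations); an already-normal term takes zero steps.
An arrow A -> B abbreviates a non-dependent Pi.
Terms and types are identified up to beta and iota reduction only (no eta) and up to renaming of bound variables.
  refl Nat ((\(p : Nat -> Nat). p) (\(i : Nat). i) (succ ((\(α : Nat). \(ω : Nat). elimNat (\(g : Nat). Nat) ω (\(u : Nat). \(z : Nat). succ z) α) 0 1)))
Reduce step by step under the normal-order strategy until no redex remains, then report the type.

normal-order reduction:
  refl Nat ((\(p : Nat -> Nat). p) (\(i : Nat). i) (succ ((\(α : Nat). \(ω : Nat). elimNat (\(g : Nat). Nat) ω (\(u : Nat). \(z : Nat). succ z) α) 0 1)))
  ~> refl Nat ((\(p : Nat). p) (succ ((\(i : Nat). \(α : Nat). elimNat (\(ω : Nat). Nat) α (\(g : Nat). \(u : Nat). succ u) i) 0 1)))
  ~> refl Nat (succ ((\(p : Nat). \(i : Nat). elimNat (\(α : Nat). Nat) i (\(ω : Nat). \(g : Nat). succ g) p) 0 1))
  ~> refl Nat (succ ((\(p : Nat). elimNat (\(i : Nat). Nat) p (\(α : Nat). \(ω : Nat). succ ω) 0) 1))
  ~> refl Nat (succ (elimNat (\(p : Nat). Nat) 1 (\(i : Nat). \(α : Nat). succ α) 0))
  ~> refl Nat 2
the term's type:
  Eq Nat 2 2


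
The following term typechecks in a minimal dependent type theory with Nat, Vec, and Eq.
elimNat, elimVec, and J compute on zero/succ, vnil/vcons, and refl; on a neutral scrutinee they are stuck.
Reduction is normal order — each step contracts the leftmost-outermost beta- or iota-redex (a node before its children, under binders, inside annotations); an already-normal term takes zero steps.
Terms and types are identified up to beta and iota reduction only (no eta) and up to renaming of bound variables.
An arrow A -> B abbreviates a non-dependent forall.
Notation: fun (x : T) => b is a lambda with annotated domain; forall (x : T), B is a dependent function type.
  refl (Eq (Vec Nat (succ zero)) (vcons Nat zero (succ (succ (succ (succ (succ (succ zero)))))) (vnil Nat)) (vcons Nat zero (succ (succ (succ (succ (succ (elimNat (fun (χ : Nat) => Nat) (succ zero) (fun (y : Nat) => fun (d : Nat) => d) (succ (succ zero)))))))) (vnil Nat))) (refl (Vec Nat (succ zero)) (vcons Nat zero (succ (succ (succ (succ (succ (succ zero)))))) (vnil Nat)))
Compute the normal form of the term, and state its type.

normal form:
  refl (Eq (Vec Nat (succ zero)) (vcons Nat zero (succ (succ (succ (succ (succ (succ zero)))))) (vnil Nat)) (vcons Nat zero (succ (succ (succ (succ (succ (succ zero)))))) (vnil Nat))) (refl (Vec Nat (succ zero)) (vcons Nat zero (succ (succ (succ (succ (succ (succ zero)))))) (vnil Nat)))
type:
  Eq (Eq (Vec Nat (succ zero)) (vcons Nat zero (succ (succ (succ (succ (succ (succ zero)))))) (vnil Nat)) (vcons Nat zero (succ (succ (succ (succ (succ (succ zero)))))) (vnil Nat))) (refl (Vec Nat (succ zero)) (vcons Nat zero (succ (succ (succ (succ (succ (succ zero)))))) (vnil Nat))) (refl (Vec Nat (succ zero)) (vcons Nat zero (succ (succ (succ (succ (succ (succ zero)))))) (vnil Nat)))
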